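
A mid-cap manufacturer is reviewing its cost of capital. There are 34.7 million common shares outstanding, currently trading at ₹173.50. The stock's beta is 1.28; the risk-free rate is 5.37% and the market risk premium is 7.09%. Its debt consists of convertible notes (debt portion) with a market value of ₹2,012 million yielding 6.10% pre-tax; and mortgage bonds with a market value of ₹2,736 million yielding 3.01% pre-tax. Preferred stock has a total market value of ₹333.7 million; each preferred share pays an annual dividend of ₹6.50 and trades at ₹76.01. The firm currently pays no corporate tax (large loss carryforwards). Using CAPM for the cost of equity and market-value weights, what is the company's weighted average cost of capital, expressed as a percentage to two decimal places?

9.94%

Cost of equity via CAPM: Re = 5.37% + 1.28 × 7.09% = 14.4452%.
Cost of preferred: Rp = 6.5 / 76.01 = 8.5515%.
Market value of equity E = 173.5 × 34.7m = 6020.45m.
Total capital V = 6020.45 + 333.7 + 2012 + 2736 = 11102.15.
Equity: weight = 6020.45/11102.15 = 0.5423; cost = 14.4452%.
Preferred: weight = 333.7/11102.15 = 0.0301; cost = 8.5515%.
Convertible notes (debt portion): weight = 2012/11102.15 = 0.1812; after-tax cost = 6.1% × (1 − 0%) = 6.1000%.
Mortgage bonds: weight = 2736/11102.15 = 0.2464; after-tax cost = 3.01% × (1 − 0%) = 3.0100%.
WACC = 0.5423 × 14.4452% + 0.0301 × 8.5515% + 0.1812 × 6.1000% + 0.2464 × 3.0100% = 9.9376%.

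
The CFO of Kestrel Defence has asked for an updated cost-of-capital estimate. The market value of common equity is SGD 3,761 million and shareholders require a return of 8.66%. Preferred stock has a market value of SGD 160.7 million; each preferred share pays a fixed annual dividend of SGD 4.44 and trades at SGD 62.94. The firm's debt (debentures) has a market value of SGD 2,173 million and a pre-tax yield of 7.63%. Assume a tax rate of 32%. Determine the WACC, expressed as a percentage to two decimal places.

Cost of preferred: Rp = 4.44 / 62.94 = 7.0543%.
Total capital V = 3761 + 160.7 + 2173 = 6094.7.
Equity: weight = 3761/6094.7 = 0.6171; cost = 8.66%.
Preferred: weight = 160.7/6094.7 = 0.0264; cost = 7.0543%.
Debentures: weight = 2173/6094.7 = 0.3565; after-tax cost = 7.63% × (1 − 32%) = 5.1884%.
WACC = 0.6171 × 8.6600% + 0.0264 × 7.0543% + 0.3565 × 5.1884% = 7.3799%.

7.38%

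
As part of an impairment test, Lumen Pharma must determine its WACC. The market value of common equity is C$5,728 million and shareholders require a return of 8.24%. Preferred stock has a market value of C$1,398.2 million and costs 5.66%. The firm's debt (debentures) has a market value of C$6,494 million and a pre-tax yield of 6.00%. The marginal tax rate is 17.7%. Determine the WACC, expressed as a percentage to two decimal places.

Total capital V = 5728 + 1398.2 + 6494 = 13620.2.
Equity: weight = 5728/13620.2 = 0.4206; cost = 8.24%.
Preferred: weight = 1398.2/13620.2 = 0.1027; cost = 5.66%.
Debentures: weight = 6494/13620.2 = 0.4768; after-tax cost = 6% × (1 − 17.7%) = 4.9380%.
WACC = 0.4206 × 8.2400% + 0.1027 × 5.6600% + 0.4768 × 4.9380% = 6.4008%.

6.40%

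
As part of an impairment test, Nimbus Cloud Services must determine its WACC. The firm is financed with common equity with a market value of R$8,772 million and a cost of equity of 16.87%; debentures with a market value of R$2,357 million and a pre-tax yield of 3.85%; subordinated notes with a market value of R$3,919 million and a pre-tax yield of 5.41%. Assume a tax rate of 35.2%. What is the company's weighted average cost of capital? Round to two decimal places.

Total capital V = 8772 + 2357 + 3919 = 15048.
Equity: weight = 8772/15048 = 0.5829; cost = 16.87%.
Debentures: weight = 2357/15048 = 0.1566; after-tax cost = 3.85% × (1 − 35.2%) = 2.4948%.
Subordinated notes: weight = 3919/15048 = 0.2604; after-tax cost = 5.41% × (1 − 35.2%) = 3.5057%.
WACC = 0.5829 × 16.8700% + 0.1566 × 2.4948% + 0.2604 × 3.5057% = 11.1379%.

11.14%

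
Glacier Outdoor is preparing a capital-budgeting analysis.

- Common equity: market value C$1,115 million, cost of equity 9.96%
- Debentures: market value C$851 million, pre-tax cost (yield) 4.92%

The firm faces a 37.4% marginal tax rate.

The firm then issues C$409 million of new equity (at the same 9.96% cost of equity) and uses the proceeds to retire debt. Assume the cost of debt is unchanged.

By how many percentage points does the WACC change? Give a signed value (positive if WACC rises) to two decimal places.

Current WACC:
Total capital V = 1115 + 851 = 1966.
Equity: weight = 1115/1966 = 0.5671; cost = 9.96%.
Debentures: weight = 851/1966 = 0.4329; after-tax cost = 4.92% × (1 − 37.4%) = 3.0799%.
WACC = 0.5671 × 9.9600% + 0.4329 × 3.0799% = 6.9819%.
After the change:
Total capital V = 1524 + 442 = 1966.
Equity: weight = 1524/1966 = 0.7752; cost = 9.96%.
Debentures: weight = 442/1966 = 0.2248; after-tax cost = 4.92% × (1 − 37.4%) = 3.0799%.
WACC = 0.7752 × 9.9600% + 0.2248 × 3.0799% = 8.4132%.
Change in WACC = 8.4132% − 6.9819% = 1.4313 pp.

+1.43 pp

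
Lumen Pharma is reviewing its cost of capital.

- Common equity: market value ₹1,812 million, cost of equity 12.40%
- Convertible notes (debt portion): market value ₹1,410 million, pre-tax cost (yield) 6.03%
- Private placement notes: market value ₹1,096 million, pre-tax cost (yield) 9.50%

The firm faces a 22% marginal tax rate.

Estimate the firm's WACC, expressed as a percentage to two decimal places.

8.62%

Total capital V = 1812 + 1410 + 1096 = 4318.
Equity: weight = 1812/4318 = 0.4196; cost = 12.4%.
Convertible notes (debt portion): weight = 1410/4318 = 0.3265; after-tax cost = 6.03% × (1 − 22%) = 4.7034%.
Private placement notes: weight = 1096/4318 = 0.2538; after-tax cost = 9.5% × (1 − 22%) = 7.4100%.
WACC = 0.4196 × 12.4000% + 0.3265 × 4.7034% + 0.2538 × 7.4100% = 8.6202%.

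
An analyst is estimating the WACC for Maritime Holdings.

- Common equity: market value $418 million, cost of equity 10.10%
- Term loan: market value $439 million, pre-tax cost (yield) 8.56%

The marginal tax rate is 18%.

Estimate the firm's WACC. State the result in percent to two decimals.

8.52%

Total capital V = 418 + 439 = 857.
Equity: weight = 418/857 = 0.4877; cost = 10.1%.
Term loan: weight = 439/857 = 0.5123; after-tax cost = 8.56% × (1 − 18%) = 7.0192%.
WACC = 0.4877 × 10.1000% + 0.5123 × 7.0192% = 8.5219%.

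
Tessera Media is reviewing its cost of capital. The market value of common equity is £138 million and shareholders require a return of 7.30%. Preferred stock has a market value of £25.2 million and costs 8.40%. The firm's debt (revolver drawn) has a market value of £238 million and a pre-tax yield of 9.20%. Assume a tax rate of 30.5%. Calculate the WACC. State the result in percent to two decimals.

6.83%

Total capital V = 138 + 25.2 + 238 = 401.2.
Equity: weight = 138/401.2 = 0.3440; cost = 7.3%.
Preferred: weight = 25.2/401.2 = 0.0628; cost = 8.4%.
Revolver drawn: weight = 238/401.2 = 0.5932; after-tax cost = 9.2% × (1 − 30.5%) = 6.3940%.
WACC = 0.3440 × 7.3000% + 0.0628 × 8.4000% + 0.5932 × 6.3940% = 6.8316%.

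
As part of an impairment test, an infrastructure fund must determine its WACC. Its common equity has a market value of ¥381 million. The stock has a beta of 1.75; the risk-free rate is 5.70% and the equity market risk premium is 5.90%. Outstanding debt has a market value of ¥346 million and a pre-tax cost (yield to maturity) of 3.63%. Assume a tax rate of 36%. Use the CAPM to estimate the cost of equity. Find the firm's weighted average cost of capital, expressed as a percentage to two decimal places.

9.50%

Cost of equity via CAPM: Re = 5.7% + 1.75 × 5.9% = 16.0250%.
Total capital V = 381 + 346 = 727.
Equity: weight = 381/727 = 0.5241; cost = 16.025%.
Debt: weight = 346/727 = 0.4759; after-tax cost = 3.63% × (1 − 36%) = 2.3232%.
WACC = 0.5241 × 16.0250% + 0.4759 × 2.3232% = 9.5039%.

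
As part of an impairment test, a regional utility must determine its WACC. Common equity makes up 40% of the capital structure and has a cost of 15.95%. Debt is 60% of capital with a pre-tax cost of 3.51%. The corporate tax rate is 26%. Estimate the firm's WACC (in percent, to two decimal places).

After-tax cost of debt = 3.51% × (1 − 26%) = 2.5974%.
WACC = 0.400 × 15.9500% + 0.600 × 2.5974% = 7.9384%.

7.94%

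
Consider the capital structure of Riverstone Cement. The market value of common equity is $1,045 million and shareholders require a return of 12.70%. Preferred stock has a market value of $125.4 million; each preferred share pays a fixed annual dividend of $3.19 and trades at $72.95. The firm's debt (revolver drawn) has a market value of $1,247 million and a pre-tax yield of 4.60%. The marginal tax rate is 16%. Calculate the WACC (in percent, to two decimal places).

Cost of preferred: Rp = 3.19 / 72.95 = 4.3729%.
Total capital V = 1045 + 125.4 + 1247 = 2417.4.
Equity: weight = 1045/2417.4 = 0.4323; cost = 12.7%.
Preferred: weight = 125.4/2417.4 = 0.0519; cost = 4.3729%.
Revolver drawn: weight = 1247/2417.4 = 0.5158; after-tax cost = 4.6% × (1 − 16%) = 3.8640%.
WACC = 0.4323 × 12.7000% + 0.0519 × 4.3729% + 0.5158 × 3.8640% = 7.7100%.

7.71%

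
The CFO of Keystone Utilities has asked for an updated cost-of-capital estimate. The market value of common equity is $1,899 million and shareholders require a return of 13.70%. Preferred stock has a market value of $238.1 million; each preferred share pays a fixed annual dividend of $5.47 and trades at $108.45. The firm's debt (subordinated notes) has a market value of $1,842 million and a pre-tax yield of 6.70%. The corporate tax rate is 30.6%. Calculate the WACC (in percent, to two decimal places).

Cost of preferred: Rp = 5.47 / 108.45 = 5.0438%.
Total capital V = 1899 + 238.1 + 1842 = 3979.1.
Equity: weight = 1899/3979.1 = 0.4772; cost = 13.7%.
Preferred: weight = 238.1/3979.1 = 0.0598; cost = 5.0438%.
Subordinated notes: weight = 1842/3979.1 = 0.4629; after-tax cost = 6.7% × (1 − 30.6%) = 4.6498%.
WACC = 0.4772 × 13.7000% + 0.0598 × 5.0438% + 0.4629 × 4.6498% = 8.9925%.

8.99%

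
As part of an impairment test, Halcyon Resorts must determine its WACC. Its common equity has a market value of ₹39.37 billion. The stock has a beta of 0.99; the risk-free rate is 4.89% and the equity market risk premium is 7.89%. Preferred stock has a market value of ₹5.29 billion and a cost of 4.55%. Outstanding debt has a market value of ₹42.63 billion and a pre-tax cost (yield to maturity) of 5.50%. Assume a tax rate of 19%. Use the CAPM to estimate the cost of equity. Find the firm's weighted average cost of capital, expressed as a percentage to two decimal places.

Cost of equity via CAPM: Re = 4.89% + 0.99 × 7.89% = 12.7011%.
Total capital V = 39.37 + 5.29 + 42.63 = 87.29.
Equity: weight = 39.37/87.29 = 0.4510; cost = 12.7011%.
Preferred: weight = 5.29/87.29 = 0.0606; cost = 4.55%.
Debt: weight = 42.63/87.29 = 0.4884; after-tax cost = 5.5% × (1 − 19%) = 4.4550%.
WACC = 0.4510 × 12.7011% + 0.0606 × 4.5500% + 0.4884 × 4.4550% = 8.1800%.

8.18%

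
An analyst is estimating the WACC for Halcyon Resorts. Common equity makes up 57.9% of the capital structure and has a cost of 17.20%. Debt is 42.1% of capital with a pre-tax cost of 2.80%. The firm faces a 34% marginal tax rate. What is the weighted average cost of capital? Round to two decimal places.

10.74%

After-tax cost of debt = 2.8% × (1 − 34%) = 1.8480%.
WACC = 0.579 × 17.2000% + 0.421 × 1.8480% = 10.7368%.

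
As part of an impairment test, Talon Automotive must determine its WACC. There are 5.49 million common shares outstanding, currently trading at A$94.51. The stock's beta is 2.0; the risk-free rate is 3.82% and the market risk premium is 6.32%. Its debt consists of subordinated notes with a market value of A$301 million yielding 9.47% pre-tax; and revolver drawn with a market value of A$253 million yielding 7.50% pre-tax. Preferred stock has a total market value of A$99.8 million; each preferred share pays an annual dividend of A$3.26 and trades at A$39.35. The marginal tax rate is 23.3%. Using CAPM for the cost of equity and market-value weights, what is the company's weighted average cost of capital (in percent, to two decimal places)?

11.09%

Cost of equity via CAPM: Re = 3.82% + 2.0 × 6.32% = 16.4600%.
Cost of preferred: Rp = 3.26 / 39.35 = 8.2846%.
Market value of equity E = 94.51 × 5.49m = 518.8599m.
Total capital V = 518.8599 + 99.8 + 301 + 253 = 1172.6599.
Equity: weight = 518.8599/1172.6599 = 0.4425; cost = 16.46%.
Preferred: weight = 99.8/1172.6599 = 0.0851; cost = 8.2846%.
Subordinated notes: weight = 301/1172.6599 = 0.2567; after-tax cost = 9.47% × (1 − 23.3%) = 7.2635%.
Revolver drawn: weight = 253/1172.6599 = 0.2157; after-tax cost = 7.5% × (1 − 23.3%) = 5.7525%.
WACC = 0.4425 × 16.4600% + 0.0851 × 8.2846% + 0.2567 × 7.2635% + 0.2157 × 5.7525% = 11.0935%.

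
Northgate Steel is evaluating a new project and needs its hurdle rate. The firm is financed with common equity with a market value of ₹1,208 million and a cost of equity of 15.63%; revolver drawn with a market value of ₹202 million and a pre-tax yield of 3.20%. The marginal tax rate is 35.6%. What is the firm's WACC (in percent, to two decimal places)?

13.69%

Total capital V = 1208 + 202 = 1410.
Equity: weight = 1208/1410 = 0.8567; cost = 15.63%.
Revolver drawn: weight = 202/1410 = 0.1433; after-tax cost = 3.2% × (1 − 35.6%) = 2.0608%.
WACC = 0.8567 × 15.6300% + 0.1433 × 2.0608% = 13.6860%.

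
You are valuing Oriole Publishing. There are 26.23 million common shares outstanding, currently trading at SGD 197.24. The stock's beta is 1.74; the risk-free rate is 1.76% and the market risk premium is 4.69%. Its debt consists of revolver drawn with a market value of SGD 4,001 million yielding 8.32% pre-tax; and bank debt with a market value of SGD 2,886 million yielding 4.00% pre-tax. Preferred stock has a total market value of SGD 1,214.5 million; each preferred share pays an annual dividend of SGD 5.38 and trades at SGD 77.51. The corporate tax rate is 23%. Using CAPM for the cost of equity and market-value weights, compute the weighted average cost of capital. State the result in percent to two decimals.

Cost of equity via CAPM: Re = 1.76% + 1.74 × 4.69% = 9.9206%.
Cost of preferred: Rp = 5.38 / 77.51 = 6.9410%.
Market value of equity E = 197.24 × 26.23m = 5173.6052m.
Total capital V = 5173.6052 + 1214.5 + 4001 + 2886 = 13275.1052.
Equity: weight = 5173.6052/13275.1052 = 0.3897; cost = 9.9206%.
Preferred: weight = 1214.5/13275.1052 = 0.0915; cost = 6.941%.
Revolver drawn: weight = 4001/13275.1052 = 0.3014; after-tax cost = 8.32% × (1 − 23%) = 6.4064%.
Bank debt: weight = 2886/13275.1052 = 0.2174; after-tax cost = 4% × (1 − 23%) = 3.0800%.
WACC = 0.3897 × 9.9206% + 0.0915 × 6.9410% + 0.3014 × 6.4064% + 0.2174 × 3.0800% = 7.1017%.

7.10%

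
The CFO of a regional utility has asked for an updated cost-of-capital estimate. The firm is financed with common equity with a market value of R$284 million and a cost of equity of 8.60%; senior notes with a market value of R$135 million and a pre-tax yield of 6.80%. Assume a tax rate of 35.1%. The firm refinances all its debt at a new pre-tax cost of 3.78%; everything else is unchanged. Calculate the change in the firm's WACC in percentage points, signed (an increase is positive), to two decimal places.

-0.63 pp

Current WACC:
Total capital V = 284 + 135 = 419.
Equity: weight = 284/419 = 0.6778; cost = 8.6%.
Senior notes: weight = 135/419 = 0.3222; after-tax cost = 6.8% × (1 − 35.1%) = 4.4132%.
WACC = 0.6778 × 8.6000% + 0.3222 × 4.4132% = 7.2510%.
After the change:
Total capital V = 284 + 135 = 419.
Equity: weight = 284/419 = 0.6778; cost = 8.6%.
Senior notes: weight = 135/419 = 0.3222; after-tax cost = 3.78% × (1 − 35.1%) = 2.4532%.
WACC = 0.6778 × 8.6000% + 0.3222 × 2.4532% = 6.6195%.
Change in WACC = 6.6195% − 7.2510% = -0.6315 pp.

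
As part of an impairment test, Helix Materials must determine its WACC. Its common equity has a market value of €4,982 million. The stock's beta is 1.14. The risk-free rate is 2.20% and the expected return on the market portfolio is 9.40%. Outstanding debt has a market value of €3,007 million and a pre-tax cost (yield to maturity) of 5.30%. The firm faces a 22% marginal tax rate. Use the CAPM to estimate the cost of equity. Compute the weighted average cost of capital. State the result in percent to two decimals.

Market risk premium = 9.4% − 2.2% = 7.2%.
Cost of equity via CAPM: Re = 2.2% + 1.14 × 7.2% = 10.4080%.
Total capital V = 4982 + 3007 = 7989.
Equity: weight = 4982/7989 = 0.6236; cost = 10.408%.
Debt: weight = 3007/7989 = 0.3764; after-tax cost = 5.3% × (1 − 22%) = 4.1340%.
WACC = 0.6236 × 10.4080% + 0.3764 × 4.1340% = 8.0465%.

8.05%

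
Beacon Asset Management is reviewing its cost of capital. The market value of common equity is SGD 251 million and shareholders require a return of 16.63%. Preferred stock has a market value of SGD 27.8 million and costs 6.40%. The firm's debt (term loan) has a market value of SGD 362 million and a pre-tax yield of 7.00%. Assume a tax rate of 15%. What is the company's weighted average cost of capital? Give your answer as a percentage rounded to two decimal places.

10.15%

Total capital V = 251 + 27.8 + 362 = 640.8.
Equity: weight = 251/640.8 = 0.3917; cost = 16.63%.
Preferred: weight = 27.8/640.8 = 0.0434; cost = 6.4%.
Term loan: weight = 362/640.8 = 0.5649; after-tax cost = 7% × (1 − 15%) = 5.9500%.
WACC = 0.3917 × 16.6300% + 0.0434 × 6.4000% + 0.5649 × 5.9500% = 10.1529%.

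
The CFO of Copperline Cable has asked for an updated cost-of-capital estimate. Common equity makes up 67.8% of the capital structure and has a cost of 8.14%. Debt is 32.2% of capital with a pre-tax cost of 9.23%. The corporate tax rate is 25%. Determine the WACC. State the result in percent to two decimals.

7.75%

After-tax cost of debt = 9.23% × (1 − 25%) = 6.9225%.
WACC = 0.678 × 8.1400% + 0.322 × 6.9225% = 7.7480%.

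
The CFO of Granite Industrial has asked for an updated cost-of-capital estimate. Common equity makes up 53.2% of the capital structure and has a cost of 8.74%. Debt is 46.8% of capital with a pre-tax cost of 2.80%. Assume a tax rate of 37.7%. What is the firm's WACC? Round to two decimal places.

5.47%

After-tax cost of debt = 2.8% × (1 − 37.7%) = 1.7444%.
WACC = 0.532 × 8.7400% + 0.468 × 1.7444% = 5.4661%.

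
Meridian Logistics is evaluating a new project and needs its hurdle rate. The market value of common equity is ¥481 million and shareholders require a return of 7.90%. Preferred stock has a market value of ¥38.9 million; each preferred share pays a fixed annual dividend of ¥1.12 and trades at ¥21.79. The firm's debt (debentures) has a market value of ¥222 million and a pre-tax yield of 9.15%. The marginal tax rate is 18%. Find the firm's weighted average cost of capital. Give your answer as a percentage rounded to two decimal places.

7.64%

Cost of preferred: Rp = 1.12 / 21.79 = 5.1400%.
Total capital V = 481 + 38.9 + 222 = 741.9.
Equity: weight = 481/741.9 = 0.6483; cost = 7.9%.
Preferred: weight = 38.9/741.9 = 0.0524; cost = 5.14%.
Debentures: weight = 222/741.9 = 0.2992; after-tax cost = 9.15% × (1 − 18%) = 7.5030%.
WACC = 0.6483 × 7.9000% + 0.0524 × 5.1400% + 0.2992 × 7.5030% = 7.6365%.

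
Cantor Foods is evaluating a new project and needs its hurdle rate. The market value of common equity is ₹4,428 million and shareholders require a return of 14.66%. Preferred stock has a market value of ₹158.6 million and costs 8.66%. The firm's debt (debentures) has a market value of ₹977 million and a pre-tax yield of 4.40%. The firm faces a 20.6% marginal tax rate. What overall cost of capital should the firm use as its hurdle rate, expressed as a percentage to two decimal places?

Total capital V = 4428 + 158.6 + 977 = 5563.6.
Equity: weight = 4428/5563.6 = 0.7959; cost = 14.66%.
Preferred: weight = 158.6/5563.6 = 0.0285; cost = 8.66%.
Debentures: weight = 977/5563.6 = 0.1756; after-tax cost = 4.4% × (1 − 20.6%) = 3.4936%.
WACC = 0.7959 × 14.6600% + 0.0285 × 8.6600% + 0.1756 × 3.4936% = 12.5281%.

12.53%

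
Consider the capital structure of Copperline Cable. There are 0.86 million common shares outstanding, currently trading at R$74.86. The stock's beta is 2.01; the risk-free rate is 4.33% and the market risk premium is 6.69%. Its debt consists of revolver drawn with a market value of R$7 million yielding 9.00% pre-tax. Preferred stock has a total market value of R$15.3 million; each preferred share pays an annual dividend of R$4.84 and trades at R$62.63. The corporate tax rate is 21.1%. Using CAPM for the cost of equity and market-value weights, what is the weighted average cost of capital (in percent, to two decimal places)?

15.14%

Cost of equity via CAPM: Re = 4.33% + 2.01 × 6.69% = 17.7769%.
Cost of preferred: Rp = 4.84 / 62.63 = 7.7279%.
Market value of equity E = 74.86 × 0.86m = 64.3796m.
Total capital V = 64.3796 + 15.3 + 7 = 86.6796.
Equity: weight = 64.3796/86.6796 = 0.7427; cost = 17.7769%.
Preferred: weight = 15.3/86.6796 = 0.1765; cost = 7.7279%.
Revolver drawn: weight = 7/86.6796 = 0.0808; after-tax cost = 9% × (1 − 21.1%) = 7.1010%.
WACC = 0.7427 × 17.7769% + 0.1765 × 7.7279% + 0.0808 × 7.1010% = 15.1410%.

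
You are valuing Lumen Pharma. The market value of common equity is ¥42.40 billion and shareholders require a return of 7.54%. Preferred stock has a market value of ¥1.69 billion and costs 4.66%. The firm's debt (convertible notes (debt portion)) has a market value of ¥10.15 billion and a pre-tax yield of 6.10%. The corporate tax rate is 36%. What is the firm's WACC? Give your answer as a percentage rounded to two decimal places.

Total capital V = 42.4 + 1.69 + 10.15 = 54.24.
Equity: weight = 42.4/54.24 = 0.7817; cost = 7.54%.
Preferred: weight = 1.69/54.24 = 0.0312; cost = 4.66%.
Convertible notes (debt portion): weight = 10.15/54.24 = 0.1871; after-tax cost = 6.1% × (1 − 36%) = 3.9040%.
WACC = 0.7817 × 7.5400% + 0.0312 × 4.6600% + 0.1871 × 3.9040% = 6.7699%.

6.77%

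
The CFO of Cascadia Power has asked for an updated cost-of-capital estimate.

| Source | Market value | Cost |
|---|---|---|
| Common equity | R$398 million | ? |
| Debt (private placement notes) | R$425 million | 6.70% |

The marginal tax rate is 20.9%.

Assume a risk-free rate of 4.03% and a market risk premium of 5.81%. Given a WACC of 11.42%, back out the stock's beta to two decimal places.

2.40

Total capital V = 398 + 425 = 823.
Equity weight = 398/823 = 0.4836.
Private placement notes weight = 425/823 = 0.5164.
Debt contribution = 0.5164 × 6.7% × (1 − 20.9%) = 2.7368%.
Required equity contribution = 11.42% − 2.7368% = 8.6832%  ⇒  Re = 17.9555%.
CAPM: 17.9555% = 4.03% + β × 5.81%  ⇒  β = 2.3968.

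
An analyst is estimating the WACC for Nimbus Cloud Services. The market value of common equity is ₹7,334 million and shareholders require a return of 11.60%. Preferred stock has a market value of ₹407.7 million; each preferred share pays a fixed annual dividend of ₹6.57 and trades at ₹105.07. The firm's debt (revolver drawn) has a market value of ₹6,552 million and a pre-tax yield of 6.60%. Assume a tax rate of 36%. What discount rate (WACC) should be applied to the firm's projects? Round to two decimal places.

8.07%

Cost of preferred: Rp = 6.57 / 105.07 = 6.2530%.
Total capital V = 7334 + 407.7 + 6552 = 14293.7.
Equity: weight = 7334/14293.7 = 0.5131; cost = 11.6%.
Preferred: weight = 407.7/14293.7 = 0.0285; cost = 6.253%.
Revolver drawn: weight = 6552/14293.7 = 0.4584; after-tax cost = 6.6% × (1 − 36%) = 4.2240%.
WACC = 0.5131 × 11.6000% + 0.0285 × 6.2530% + 0.4584 × 4.2240% = 8.0664%.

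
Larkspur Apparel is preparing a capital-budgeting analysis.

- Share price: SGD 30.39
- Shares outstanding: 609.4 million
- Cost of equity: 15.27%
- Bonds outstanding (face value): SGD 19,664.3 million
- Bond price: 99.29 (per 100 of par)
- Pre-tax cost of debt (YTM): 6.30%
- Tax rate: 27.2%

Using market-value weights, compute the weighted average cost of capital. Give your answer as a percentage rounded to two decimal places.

9.79%

Market value of equity E = 30.39 × 609.4m = 18519.666m. Market value of debt D = 19664.3m × 99.29/100 = 19524.68347m.
Total capital V = 18519.666 + 19524.68347 = 38044.34947.
Equity: weight = 18519.666/38044.34947 = 0.4868; cost = 15.27%.
Bonds outstanding: weight = 19524.68347/38044.34947 = 0.5132; after-tax cost = 6.3% × (1 − 27.2%) = 4.5864%.
WACC = 0.4868 × 15.2700% + 0.5132 × 4.5864% = 9.7871%.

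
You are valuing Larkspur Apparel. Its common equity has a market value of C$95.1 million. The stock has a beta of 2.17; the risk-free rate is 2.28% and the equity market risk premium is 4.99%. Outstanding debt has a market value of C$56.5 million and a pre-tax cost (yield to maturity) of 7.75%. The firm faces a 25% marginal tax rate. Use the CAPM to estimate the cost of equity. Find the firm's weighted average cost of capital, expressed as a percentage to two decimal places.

Cost of equity via CAPM: Re = 2.28% + 2.17 × 4.99% = 13.1083%.
Total capital V = 95.1 + 56.5 = 151.6.
Equity: weight = 95.1/151.6 = 0.6273; cost = 13.1083%.
Debt: weight = 56.5/151.6 = 0.3727; after-tax cost = 7.75% × (1 − 25%) = 5.8125%.
WACC = 0.6273 × 13.1083% + 0.3727 × 5.8125% = 10.3892%.

10.39%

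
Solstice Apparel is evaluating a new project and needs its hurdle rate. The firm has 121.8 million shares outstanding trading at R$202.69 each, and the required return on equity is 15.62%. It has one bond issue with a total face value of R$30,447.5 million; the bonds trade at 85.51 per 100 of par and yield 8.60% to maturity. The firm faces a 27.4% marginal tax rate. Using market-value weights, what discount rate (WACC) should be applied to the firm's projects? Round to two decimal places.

10.81%

Market value of equity E = 202.69 × 121.8m = 24687.642m. Market value of debt D = 30447.5m × 85.51/100 = 26035.65725m.
Total capital V = 24687.642 + 26035.65725 = 50723.29925.
Equity: weight = 24687.642/50723.29925 = 0.4867; cost = 15.62%.
Bonds outstanding: weight = 26035.65725/50723.29925 = 0.5133; after-tax cost = 8.6% × (1 − 27.4%) = 6.2436%.
WACC = 0.4867 × 15.6200% + 0.5133 × 6.2436% = 10.8072%.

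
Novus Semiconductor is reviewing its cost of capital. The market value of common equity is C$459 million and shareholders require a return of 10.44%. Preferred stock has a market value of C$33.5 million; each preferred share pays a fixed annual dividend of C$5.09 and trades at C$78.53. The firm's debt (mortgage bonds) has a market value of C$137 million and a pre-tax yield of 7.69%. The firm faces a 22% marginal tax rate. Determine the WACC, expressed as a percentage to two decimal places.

9.26%

Cost of preferred: Rp = 5.09 / 78.53 = 6.4816%.
Total capital V = 459 + 33.5 + 137 = 629.5.
Equity: weight = 459/629.5 = 0.7292; cost = 10.44%.
Preferred: weight = 33.5/629.5 = 0.0532; cost = 6.4816%.
Mortgage bonds: weight = 137/629.5 = 0.2176; after-tax cost = 7.69% × (1 − 22%) = 5.9982%.
WACC = 0.7292 × 10.4400% + 0.0532 × 6.4816% + 0.2176 × 5.9982% = 9.2627%.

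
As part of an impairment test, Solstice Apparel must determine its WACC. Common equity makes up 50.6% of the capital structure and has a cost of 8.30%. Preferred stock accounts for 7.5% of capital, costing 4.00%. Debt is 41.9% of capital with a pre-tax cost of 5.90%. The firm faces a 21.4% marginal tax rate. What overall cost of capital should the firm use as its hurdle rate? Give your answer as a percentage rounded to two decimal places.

6.44%

After-tax cost of debt = 5.9% × (1 − 21.4%) = 4.6374%.
WACC = 0.506 × 8.3000% + 0.075 × 4.0000% + 0.419 × 4.6374% = 6.4429%.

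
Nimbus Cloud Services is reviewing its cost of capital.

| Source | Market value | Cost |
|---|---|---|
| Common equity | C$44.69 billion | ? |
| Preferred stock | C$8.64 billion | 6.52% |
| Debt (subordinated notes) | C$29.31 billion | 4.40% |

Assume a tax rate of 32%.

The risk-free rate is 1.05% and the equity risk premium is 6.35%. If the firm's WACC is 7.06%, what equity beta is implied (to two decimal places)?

Total capital V = 44.69 + 8.64 + 29.31 = 82.64.
Equity weight = 44.69/82.64 = 0.5408.
Preferred weight = 8.64/82.64 = 0.1045.
Subordinated notes weight = 29.31/82.64 = 0.3547.
Debt contribution = 0.3547 × 4.4% × (1 − 32%) = 1.0612%.
Preferred contribution = 0.1045 × 6.52% = 0.6817%.
Required equity contribution = 7.06% − 1.7428% = 5.3172%  ⇒  Re = 9.8324%.
CAPM: 9.8324% = 1.05% + β × 6.35%  ⇒  β = 1.3831.

1.38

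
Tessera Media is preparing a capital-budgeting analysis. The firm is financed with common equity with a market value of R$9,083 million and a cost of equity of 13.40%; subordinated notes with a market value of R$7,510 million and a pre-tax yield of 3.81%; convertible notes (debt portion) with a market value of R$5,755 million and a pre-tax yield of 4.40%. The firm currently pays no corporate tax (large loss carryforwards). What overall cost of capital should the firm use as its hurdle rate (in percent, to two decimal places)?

Total capital V = 9083 + 7510 + 5755 = 22348.
Equity: weight = 9083/22348 = 0.4064; cost = 13.4%.
Subordinated notes: weight = 7510/22348 = 0.3360; after-tax cost = 3.81% × (1 − 0%) = 3.8100%.
Convertible notes (debt portion): weight = 5755/22348 = 0.2575; after-tax cost = 4.4% × (1 − 0%) = 4.4000%.
WACC = 0.4064 × 13.4000% + 0.3360 × 3.8100% + 0.2575 × 4.4000% = 7.8596%.

7.86%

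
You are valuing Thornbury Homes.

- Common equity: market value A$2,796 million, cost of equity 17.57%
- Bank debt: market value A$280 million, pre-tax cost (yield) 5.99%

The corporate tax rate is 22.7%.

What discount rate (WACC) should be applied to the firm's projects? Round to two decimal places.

Total capital V = 2796 + 280 = 3076.
Equity: weight = 2796/3076 = 0.9090; cost = 17.57%.
Bank debt: weight = 280/3076 = 0.0910; after-tax cost = 5.99% × (1 − 22.7%) = 4.6303%.
WACC = 0.9090 × 17.5700% + 0.0910 × 4.6303% = 16.3921%.

16.39%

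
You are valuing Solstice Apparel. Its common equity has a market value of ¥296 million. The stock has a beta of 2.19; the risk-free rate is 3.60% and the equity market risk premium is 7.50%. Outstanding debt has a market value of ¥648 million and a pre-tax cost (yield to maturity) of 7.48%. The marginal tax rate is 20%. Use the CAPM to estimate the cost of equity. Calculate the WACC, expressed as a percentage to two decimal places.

10.39%

Cost of equity via CAPM: Re = 3.6% + 2.19 × 7.5% = 20.0250%.
Total capital V = 296 + 648 = 944.
Equity: weight = 296/944 = 0.3136; cost = 20.025%.
Debt: weight = 648/944 = 0.6864; after-tax cost = 7.48% × (1 − 20%) = 5.9840%.
WACC = 0.3136 × 20.0250% + 0.6864 × 5.9840% = 10.3867%.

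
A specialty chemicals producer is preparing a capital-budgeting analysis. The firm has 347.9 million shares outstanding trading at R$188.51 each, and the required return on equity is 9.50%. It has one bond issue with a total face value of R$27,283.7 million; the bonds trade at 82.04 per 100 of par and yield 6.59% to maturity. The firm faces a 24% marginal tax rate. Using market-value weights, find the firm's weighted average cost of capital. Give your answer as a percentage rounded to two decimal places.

8.36%

Market value of equity E = 188.51 × 347.9m = 65582.629m. Market value of debt D = 27283.7m × 82.04/100 = 22383.54748m.
Total capital V = 65582.629 + 22383.54748 = 87966.17648.
Equity: weight = 65582.629/87966.17648 = 0.7455; cost = 9.5%.
Bonds outstanding: weight = 22383.54748/87966.17648 = 0.2545; after-tax cost = 6.59% × (1 − 24%) = 5.0084%.
WACC = 0.7455 × 9.5000% + 0.2545 × 5.0084% = 8.3571%.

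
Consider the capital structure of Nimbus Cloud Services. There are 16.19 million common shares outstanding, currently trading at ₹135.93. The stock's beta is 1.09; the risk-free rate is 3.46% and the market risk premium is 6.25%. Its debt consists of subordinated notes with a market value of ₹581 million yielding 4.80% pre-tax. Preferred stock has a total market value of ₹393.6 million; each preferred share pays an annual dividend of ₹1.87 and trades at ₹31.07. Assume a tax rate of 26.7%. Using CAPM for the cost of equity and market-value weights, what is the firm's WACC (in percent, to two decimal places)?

Cost of equity via CAPM: Re = 3.46% + 1.09 × 6.25% = 10.2725%.
Cost of preferred: Rp = 1.87 / 31.07 = 6.0187%.
Market value of equity E = 135.93 × 16.19m = 2200.7067m.
Total capital V = 2200.7067 + 393.6 + 581 = 3175.3067.
Equity: weight = 2200.7067/3175.3067 = 0.6931; cost = 10.2725%.
Preferred: weight = 393.6/3175.3067 = 0.1240; cost = 6.0187%.
Subordinated notes: weight = 581/3175.3067 = 0.1830; after-tax cost = 4.8% × (1 − 26.7%) = 3.5184%.
WACC = 0.6931 × 10.2725% + 0.1240 × 6.0187% + 0.1830 × 3.5184% = 8.5094%.

8.51%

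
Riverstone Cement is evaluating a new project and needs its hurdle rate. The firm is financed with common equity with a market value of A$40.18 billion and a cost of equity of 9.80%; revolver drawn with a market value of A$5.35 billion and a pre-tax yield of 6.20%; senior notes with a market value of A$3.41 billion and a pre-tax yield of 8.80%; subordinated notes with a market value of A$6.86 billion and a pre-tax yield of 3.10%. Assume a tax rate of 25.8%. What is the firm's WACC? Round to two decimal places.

8.18%

Total capital V = 40.18 + 5.35 + 3.41 + 6.86 = 55.8.
Equity: weight = 40.18/55.8 = 0.7201; cost = 9.8%.
Revolver drawn: weight = 5.35/55.8 = 0.0959; after-tax cost = 6.2% × (1 − 25.8%) = 4.6004%.
Senior notes: weight = 3.41/55.8 = 0.0611; after-tax cost = 8.8% × (1 − 25.8%) = 6.5296%.
Subordinated notes: weight = 6.86/55.8 = 0.1229; after-tax cost = 3.1% × (1 − 25.8%) = 2.3002%.
WACC = 0.7201 × 9.8000% + 0.0959 × 4.6004% + 0.0611 × 6.5296% + 0.1229 × 2.3002% = 8.1796%.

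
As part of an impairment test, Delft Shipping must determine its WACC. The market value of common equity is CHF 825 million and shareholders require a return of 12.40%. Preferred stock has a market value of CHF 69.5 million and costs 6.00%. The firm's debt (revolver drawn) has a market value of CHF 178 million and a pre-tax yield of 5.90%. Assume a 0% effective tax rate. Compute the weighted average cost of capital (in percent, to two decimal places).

Total capital V = 825 + 69.5 + 178 = 1072.5.
Equity: weight = 825/1072.5 = 0.7692; cost = 12.4%.
Preferred: weight = 69.5/1072.5 = 0.0648; cost = 6%.
Revolver drawn: weight = 178/1072.5 = 0.1660; after-tax cost = 5.9% × (1 − 0%) = 5.9000%.
WACC = 0.7692 × 12.4000% + 0.0648 × 6.0000% + 0.1660 × 5.9000% = 10.9065%.

10.91%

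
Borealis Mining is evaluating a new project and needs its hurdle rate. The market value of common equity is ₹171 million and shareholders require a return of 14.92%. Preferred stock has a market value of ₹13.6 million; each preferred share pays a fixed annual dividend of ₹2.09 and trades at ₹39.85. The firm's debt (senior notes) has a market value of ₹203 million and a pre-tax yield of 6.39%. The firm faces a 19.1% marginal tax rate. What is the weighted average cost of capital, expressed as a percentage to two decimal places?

9.47%

Cost of preferred: Rp = 2.09 / 39.85 = 5.2447%.
Total capital V = 171 + 13.6 + 203 = 387.6.
Equity: weight = 171/387.6 = 0.4412; cost = 14.92%.
Preferred: weight = 13.6/387.6 = 0.0351; cost = 5.2447%.
Senior notes: weight = 203/387.6 = 0.5237; after-tax cost = 6.39% × (1 − 19.1%) = 5.1695%.
WACC = 0.4412 × 14.9200% + 0.0351 × 5.2447% + 0.5237 × 5.1695% = 9.4738%.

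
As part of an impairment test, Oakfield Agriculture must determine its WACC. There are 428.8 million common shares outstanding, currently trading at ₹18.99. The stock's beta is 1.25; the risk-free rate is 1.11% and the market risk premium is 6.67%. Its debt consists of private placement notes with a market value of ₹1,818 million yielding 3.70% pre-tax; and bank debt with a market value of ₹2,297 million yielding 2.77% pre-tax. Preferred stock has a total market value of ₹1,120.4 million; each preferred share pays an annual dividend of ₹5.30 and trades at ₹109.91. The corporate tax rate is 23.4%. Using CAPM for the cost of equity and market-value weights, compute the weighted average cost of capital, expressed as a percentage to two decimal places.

Cost of equity via CAPM: Re = 1.11% + 1.25 × 6.67% = 9.4475%.
Cost of preferred: Rp = 5.3 / 109.91 = 4.8221%.
Market value of equity E = 18.99 × 428.8m = 8142.912m.
Total capital V = 8142.912 + 1120.4 + 1818 + 2297 = 13378.312.
Equity: weight = 8142.912/13378.312 = 0.6087; cost = 9.4475%.
Preferred: weight = 1120.4/13378.312 = 0.0837; cost = 4.8221%.
Private placement notes: weight = 1818/13378.312 = 0.1359; after-tax cost = 3.7% × (1 − 23.4%) = 2.8342%.
Bank debt: weight = 2297/13378.312 = 0.1717; after-tax cost = 2.77% × (1 − 23.4%) = 2.1218%.
WACC = 0.6087 × 9.4475% + 0.0837 × 4.8221% + 0.1359 × 2.8342% + 0.1717 × 2.1218% = 6.9037%.

6.90%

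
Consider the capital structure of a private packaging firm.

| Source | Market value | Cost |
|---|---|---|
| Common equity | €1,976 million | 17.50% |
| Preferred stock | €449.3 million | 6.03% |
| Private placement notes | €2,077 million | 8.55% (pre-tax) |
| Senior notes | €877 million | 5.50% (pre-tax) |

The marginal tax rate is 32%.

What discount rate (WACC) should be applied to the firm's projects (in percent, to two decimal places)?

Total capital V = 1976 + 449.3 + 2077 + 877 = 5379.3.
Equity: weight = 1976/5379.3 = 0.3673; cost = 17.5%.
Preferred: weight = 449.3/5379.3 = 0.0835; cost = 6.03%.
Private placement notes: weight = 2077/5379.3 = 0.3861; after-tax cost = 8.55% × (1 − 32%) = 5.8140%.
Senior notes: weight = 877/5379.3 = 0.1630; after-tax cost = 5.5% × (1 − 32%) = 3.7400%.
WACC = 0.3673 × 17.5000% + 0.0835 × 6.0300% + 0.3861 × 5.8140% + 0.1630 × 3.7400% = 9.7866%.

9.79%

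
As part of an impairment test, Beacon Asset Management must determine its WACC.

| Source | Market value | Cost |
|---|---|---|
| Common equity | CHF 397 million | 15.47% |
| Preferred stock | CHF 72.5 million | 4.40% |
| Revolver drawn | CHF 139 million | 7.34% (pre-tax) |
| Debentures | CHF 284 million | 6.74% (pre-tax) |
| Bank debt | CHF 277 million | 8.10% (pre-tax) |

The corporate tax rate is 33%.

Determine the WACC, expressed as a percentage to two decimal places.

Total capital V = 397 + 72.5 + 139 + 284 + 277 = 1169.5.
Equity: weight = 397/1169.5 = 0.3395; cost = 15.47%.
Preferred: weight = 72.5/1169.5 = 0.0620; cost = 4.4%.
Revolver drawn: weight = 139/1169.5 = 0.1189; after-tax cost = 7.34% × (1 − 33%) = 4.9178%.
Debentures: weight = 284/1169.5 = 0.2428; after-tax cost = 6.74% × (1 − 33%) = 4.5158%.
Bank debt: weight = 277/1169.5 = 0.2369; after-tax cost = 8.1% × (1 − 33%) = 5.4270%.
WACC = 0.3395 × 15.4700% + 0.0620 × 4.4000% + 0.1189 × 4.9178% + 0.2428 × 4.5158% + 0.2369 × 5.4270% = 8.4907%.

8.49%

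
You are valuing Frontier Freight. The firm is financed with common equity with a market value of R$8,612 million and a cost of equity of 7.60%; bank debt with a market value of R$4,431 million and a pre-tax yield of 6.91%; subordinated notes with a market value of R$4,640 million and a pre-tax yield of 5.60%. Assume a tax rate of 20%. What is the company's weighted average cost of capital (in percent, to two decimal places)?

6.26%

Total capital V = 8612 + 4431 + 4640 = 17683.
Equity: weight = 8612/17683 = 0.4870; cost = 7.6%.
Bank debt: weight = 4431/17683 = 0.2506; after-tax cost = 6.91% × (1 − 20%) = 5.5280%.
Subordinated notes: weight = 4640/17683 = 0.2624; after-tax cost = 5.6% × (1 − 20%) = 4.4800%.
WACC = 0.4870 × 7.6000% + 0.2506 × 5.5280% + 0.2624 × 4.4800% = 6.2621%.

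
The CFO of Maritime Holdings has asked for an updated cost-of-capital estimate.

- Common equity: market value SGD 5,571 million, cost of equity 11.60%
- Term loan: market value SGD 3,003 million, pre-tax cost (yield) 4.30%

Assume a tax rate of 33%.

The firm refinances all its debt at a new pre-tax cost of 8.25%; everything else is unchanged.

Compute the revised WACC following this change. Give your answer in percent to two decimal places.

9.47%

After the change:
Total capital V = 5571 + 3003 = 8574.
Equity: weight = 5571/8574 = 0.6498; cost = 11.6%.
Term loan: weight = 3003/8574 = 0.3502; after-tax cost = 8.25% × (1 − 33%) = 5.5275%.
WACC = 0.6498 × 11.6000% + 0.3502 × 5.5275% = 9.4731%.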